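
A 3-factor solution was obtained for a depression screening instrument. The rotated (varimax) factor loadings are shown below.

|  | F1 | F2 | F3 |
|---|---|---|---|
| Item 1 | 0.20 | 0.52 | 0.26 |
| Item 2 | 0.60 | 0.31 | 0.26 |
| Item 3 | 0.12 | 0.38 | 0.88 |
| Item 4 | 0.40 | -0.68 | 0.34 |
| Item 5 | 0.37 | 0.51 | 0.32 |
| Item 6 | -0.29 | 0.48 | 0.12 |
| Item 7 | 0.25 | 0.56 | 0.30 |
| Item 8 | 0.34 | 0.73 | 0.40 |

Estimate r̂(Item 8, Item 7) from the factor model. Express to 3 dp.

r̂ = Σ λ_i·λ_j across factors = (0.34)(0.25) + (0.73)(0.56) + (0.40)(0.30)
  = +0.0850 +0.4088 +0.1200 = 0.6138

0.614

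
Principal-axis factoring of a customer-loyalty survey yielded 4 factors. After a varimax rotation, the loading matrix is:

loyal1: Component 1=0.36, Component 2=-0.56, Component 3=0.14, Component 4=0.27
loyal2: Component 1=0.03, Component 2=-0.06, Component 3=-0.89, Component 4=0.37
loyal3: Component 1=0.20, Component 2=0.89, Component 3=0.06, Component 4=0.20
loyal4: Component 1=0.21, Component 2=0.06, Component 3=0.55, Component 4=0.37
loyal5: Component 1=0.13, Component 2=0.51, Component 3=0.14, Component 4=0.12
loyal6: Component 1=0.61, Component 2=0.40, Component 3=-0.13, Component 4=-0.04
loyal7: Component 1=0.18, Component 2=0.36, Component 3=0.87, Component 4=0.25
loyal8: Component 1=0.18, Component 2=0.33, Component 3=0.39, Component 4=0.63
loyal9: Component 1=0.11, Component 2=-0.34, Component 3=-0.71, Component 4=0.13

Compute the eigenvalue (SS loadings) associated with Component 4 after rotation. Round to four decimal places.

0.8790

SS loadings for Component 4 = 0.27² + 0.37² + 0.20² + 0.37² + 0.12² + (-0.04)² + 0.25² + 0.63² + 0.13² = 0.0729 + 0.1369 + 0.0400 + 0.1369 + 0.0144 + 0.0016 + 0.0625 + 0.3969 + 0.0169 = 0.8790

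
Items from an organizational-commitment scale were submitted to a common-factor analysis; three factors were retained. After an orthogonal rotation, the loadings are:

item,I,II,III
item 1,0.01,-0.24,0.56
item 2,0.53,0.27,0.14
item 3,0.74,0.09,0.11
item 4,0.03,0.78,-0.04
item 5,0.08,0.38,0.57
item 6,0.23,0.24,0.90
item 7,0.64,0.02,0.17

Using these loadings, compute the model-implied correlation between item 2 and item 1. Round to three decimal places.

r̂ = Σ λ_i·λ_j across factors = (0.53)(0.01) + (0.27)(-0.24) + (0.14)(0.56)
  = +0.0053 -0.0648 +0.0784 = 0.0189

0.019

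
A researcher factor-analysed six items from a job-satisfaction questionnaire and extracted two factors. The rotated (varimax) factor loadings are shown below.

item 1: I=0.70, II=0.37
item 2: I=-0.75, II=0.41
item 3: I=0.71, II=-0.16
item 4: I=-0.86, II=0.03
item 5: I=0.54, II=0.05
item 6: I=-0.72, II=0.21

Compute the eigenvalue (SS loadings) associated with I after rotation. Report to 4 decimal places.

SS loadings for I = 0.70² + (-0.75)² + 0.71² + (-0.86)² + 0.54² + (-0.72)² = 0.4900 + 0.5625 + 0.5041 + 0.7396 + 0.2916 + 0.5184 = 3.1062

3.1062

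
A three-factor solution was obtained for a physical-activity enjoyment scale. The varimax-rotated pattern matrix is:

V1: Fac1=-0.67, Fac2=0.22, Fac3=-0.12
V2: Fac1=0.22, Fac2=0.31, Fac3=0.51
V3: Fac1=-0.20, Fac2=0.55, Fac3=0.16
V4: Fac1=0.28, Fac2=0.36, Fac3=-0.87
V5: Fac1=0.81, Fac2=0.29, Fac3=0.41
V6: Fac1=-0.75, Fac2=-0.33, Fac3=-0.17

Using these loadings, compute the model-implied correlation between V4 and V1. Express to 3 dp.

-0.004

r̂ = Σ λ_i·λ_j across factors = (0.28)(-0.67) + (0.36)(0.22) + (-0.87)(-0.12)
  = -0.1876 +0.0792 +0.1044 = -0.0040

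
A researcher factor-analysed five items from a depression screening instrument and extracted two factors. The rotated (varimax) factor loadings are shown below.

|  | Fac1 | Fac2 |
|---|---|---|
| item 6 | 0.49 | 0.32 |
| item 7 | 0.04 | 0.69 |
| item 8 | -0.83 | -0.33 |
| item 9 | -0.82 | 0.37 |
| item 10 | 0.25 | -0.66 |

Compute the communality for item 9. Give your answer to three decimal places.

0.809

h² = (-0.82)² + 0.37² = 0.6724 + 0.1369 = 0.8093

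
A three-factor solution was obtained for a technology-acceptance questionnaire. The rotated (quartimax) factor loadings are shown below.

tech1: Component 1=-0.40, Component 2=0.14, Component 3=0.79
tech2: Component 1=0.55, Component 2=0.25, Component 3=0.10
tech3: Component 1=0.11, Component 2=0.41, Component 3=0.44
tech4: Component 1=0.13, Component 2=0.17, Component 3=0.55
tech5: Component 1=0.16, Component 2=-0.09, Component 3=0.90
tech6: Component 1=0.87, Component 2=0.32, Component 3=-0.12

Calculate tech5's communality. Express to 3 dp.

h² = 0.16² + (-0.09)² + 0.90² = 0.0256 + 0.0081 + 0.8100 = 0.8437

0.844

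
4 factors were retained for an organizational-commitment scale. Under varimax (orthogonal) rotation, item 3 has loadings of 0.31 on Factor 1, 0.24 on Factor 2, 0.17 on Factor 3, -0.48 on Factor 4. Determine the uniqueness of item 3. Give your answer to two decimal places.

h² = 0.31² + 0.24² + 0.17² + (-0.48)² = 0.0961 + 0.0576 + 0.0289 + 0.2304 = 0.4130
Uniqueness u² = 1 − h² = 1 − 0.4130 = 0.5870

0.59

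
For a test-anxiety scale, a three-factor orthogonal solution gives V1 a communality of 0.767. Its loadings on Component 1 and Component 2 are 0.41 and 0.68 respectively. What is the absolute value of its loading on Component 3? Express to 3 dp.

Under orthogonal rotation h² = Σλ², so λ_Component 3² = h² − (0.6305) = 0.767 − 0.6305 = 0.1365.
|λ| = √0.1365 = 0.3695.

0.369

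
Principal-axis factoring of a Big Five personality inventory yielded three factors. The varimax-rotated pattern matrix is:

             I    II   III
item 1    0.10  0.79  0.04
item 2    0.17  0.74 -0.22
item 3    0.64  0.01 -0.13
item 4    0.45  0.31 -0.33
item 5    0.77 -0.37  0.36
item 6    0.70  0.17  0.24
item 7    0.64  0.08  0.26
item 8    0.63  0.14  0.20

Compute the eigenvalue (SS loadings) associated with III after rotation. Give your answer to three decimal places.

SS loadings for III = 0.04² + (-0.22)² + (-0.13)² + (-0.33)² + 0.36² + 0.24² + 0.26² + 0.20² = 0.0016 + 0.0484 + 0.0169 + 0.1089 + 0.1296 + 0.0576 + 0.0676 + 0.0400 = 0.4706

0.471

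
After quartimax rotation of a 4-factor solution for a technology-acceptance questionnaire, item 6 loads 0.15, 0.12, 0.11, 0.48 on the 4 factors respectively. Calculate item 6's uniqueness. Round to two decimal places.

h² = 0.15² + 0.12² + 0.11² + 0.48² = 0.0225 + 0.0144 + 0.0121 + 0.2304 = 0.2794
Uniqueness u² = 1 − h² = 1 − 0.2794 = 0.7206

0.72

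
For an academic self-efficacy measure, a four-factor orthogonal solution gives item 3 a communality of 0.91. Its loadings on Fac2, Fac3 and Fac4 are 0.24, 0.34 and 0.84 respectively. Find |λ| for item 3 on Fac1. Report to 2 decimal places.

Under orthogonal rotation h² = Σλ², so λ_Fac1² = h² − (0.8788) = 0.91 − 0.8788 = 0.0312.
|λ| = √0.0312 = 0.1766.

0.18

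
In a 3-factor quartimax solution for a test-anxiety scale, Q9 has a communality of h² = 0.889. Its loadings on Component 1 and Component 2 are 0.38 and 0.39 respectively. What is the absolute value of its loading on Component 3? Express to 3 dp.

0.770

Under orthogonal rotation h² = Σλ², so λ_Component 3² = h² − (0.2965) = 0.889 − 0.2965 = 0.5925.
|λ| = √0.5925 = 0.7697.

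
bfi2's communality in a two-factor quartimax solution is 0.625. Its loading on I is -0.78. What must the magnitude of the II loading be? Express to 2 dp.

0.13

Under orthogonal rotation h² = Σλ², so λ_II² = h² − (0.6084) = 0.625 − 0.6084 = 0.0166.
|λ| = √0.0166 = 0.1288.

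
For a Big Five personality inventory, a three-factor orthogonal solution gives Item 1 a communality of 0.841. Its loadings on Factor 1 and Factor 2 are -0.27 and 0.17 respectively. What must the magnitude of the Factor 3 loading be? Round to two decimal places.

0.86

Under orthogonal rotation h² = Σλ², so λ_Factor 3² = h² − (0.1018) = 0.841 − 0.1018 = 0.7392.
|λ| = √0.7392 = 0.8598.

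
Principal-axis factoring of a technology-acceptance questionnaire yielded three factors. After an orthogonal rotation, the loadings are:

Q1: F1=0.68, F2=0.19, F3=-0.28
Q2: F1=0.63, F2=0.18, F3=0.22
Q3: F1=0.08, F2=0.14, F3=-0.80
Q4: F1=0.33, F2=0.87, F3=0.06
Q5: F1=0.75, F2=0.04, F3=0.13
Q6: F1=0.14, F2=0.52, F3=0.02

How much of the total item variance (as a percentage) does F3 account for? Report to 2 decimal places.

SS loadings for F3 = (-0.28)² + 0.22² + (-0.80)² + 0.06² + 0.13² + 0.02² = 0.7877
With 6 standardized items, total variance = 6. Proportion = 0.7877/6 = 0.1313 → 13.13%.

13.13%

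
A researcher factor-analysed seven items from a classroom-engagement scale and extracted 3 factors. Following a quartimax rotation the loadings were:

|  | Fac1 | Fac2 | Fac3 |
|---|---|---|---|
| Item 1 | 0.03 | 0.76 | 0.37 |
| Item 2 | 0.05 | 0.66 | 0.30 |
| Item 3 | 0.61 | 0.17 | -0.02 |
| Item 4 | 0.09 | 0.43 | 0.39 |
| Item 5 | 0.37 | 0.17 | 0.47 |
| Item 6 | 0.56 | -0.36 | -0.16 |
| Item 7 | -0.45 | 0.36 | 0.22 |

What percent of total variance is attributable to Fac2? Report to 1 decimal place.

21.6%

SS loadings for Fac2 = 0.76² + 0.66² + 0.17² + 0.43² + 0.17² + (-0.36)² + 0.36² = 1.5151
With 7 standardized items, total variance = 7. Proportion = 1.5151/7 = 0.2164 → 21.64%.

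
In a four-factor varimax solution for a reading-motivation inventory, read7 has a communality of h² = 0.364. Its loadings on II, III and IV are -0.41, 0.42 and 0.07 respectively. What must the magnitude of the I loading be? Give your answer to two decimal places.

Under orthogonal rotation h² = Σλ², so λ_I² = h² − (0.3494) = 0.364 − 0.3494 = 0.0146.
|λ| = √0.0146 = 0.1208.

0.12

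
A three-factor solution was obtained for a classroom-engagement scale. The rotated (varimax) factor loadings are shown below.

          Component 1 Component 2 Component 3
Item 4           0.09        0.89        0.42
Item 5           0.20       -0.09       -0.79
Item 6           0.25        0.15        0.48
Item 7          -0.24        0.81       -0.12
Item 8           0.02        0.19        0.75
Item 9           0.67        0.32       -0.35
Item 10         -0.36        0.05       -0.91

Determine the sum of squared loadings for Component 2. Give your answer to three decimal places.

1.620

SS loadings for Component 2 = 0.89² + (-0.09)² + 0.15² + 0.81² + 0.19² + 0.32² + 0.05² = 0.7921 + 0.0081 + 0.0225 + 0.6561 + 0.0361 + 0.1024 + 0.0025 = 1.6198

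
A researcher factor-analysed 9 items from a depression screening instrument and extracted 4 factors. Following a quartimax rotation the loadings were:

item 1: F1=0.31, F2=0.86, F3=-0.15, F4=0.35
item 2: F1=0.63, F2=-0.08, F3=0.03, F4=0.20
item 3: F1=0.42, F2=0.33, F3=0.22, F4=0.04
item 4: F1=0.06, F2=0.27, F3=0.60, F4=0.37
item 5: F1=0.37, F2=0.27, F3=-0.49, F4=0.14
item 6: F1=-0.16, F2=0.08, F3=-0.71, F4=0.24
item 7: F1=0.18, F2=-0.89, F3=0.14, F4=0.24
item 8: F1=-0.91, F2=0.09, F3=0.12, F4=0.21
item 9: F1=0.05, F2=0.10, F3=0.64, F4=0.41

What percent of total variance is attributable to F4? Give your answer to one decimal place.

SS loadings for F4 = 0.35² + 0.20² + 0.04² + 0.37² + 0.14² + 0.24² + 0.24² + 0.21² + 0.41² = 0.6480
With 9 standardized items, total variance = 9. Proportion = 0.6480/9 = 0.0720 → 7.20%.

7.2%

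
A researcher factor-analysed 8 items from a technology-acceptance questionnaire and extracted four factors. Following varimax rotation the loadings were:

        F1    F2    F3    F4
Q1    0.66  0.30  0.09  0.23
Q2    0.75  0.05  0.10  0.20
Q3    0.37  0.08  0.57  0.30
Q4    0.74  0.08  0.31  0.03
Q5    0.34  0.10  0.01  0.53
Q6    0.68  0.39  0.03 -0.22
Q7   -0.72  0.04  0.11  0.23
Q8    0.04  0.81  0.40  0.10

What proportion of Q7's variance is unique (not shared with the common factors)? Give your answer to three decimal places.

h² = (-0.72)² + 0.04² + 0.11² + 0.23² = 0.5184 + 0.0016 + 0.0121 + 0.0529 = 0.5850
Uniqueness u² = 1 − h² = 1 − 0.5850 = 0.4150

0.415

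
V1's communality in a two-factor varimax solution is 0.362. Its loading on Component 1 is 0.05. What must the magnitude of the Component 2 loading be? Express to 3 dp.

Under orthogonal rotation h² = Σλ², so λ_Component 2² = h² − (0.0025) = 0.362 − 0.0025 = 0.3595.
|λ| = √0.3595 = 0.5996.

0.600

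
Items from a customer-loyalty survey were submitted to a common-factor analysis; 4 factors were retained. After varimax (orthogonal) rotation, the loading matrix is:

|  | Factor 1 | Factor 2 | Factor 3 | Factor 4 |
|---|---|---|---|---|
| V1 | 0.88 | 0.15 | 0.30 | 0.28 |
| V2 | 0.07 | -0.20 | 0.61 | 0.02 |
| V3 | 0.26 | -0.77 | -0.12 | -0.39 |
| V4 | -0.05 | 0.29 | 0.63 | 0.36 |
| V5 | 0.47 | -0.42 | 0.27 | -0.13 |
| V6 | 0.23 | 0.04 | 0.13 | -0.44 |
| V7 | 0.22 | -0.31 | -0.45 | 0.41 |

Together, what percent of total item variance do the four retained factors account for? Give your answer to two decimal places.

SS loadings by factor: 1.1716, 1.0136, 1.1657, 0.7391; total = 4.0900.
Total variance with 7 standardized items is 7, so the solution explains 4.0900/7 = 0.5843 = 58.43%.

58.43%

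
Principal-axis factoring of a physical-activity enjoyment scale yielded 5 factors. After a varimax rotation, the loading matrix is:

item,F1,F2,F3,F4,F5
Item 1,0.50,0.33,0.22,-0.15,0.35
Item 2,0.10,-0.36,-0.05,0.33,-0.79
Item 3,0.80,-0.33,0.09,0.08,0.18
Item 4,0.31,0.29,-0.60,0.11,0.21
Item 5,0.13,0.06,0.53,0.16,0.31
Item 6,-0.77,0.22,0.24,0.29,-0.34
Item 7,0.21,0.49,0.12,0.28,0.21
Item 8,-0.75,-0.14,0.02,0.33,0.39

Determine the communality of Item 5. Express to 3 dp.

h² = 0.13² + 0.06² + 0.53² + 0.16² + 0.31² = 0.0169 + 0.0036 + 0.2809 + 0.0256 + 0.0961 = 0.4231

0.423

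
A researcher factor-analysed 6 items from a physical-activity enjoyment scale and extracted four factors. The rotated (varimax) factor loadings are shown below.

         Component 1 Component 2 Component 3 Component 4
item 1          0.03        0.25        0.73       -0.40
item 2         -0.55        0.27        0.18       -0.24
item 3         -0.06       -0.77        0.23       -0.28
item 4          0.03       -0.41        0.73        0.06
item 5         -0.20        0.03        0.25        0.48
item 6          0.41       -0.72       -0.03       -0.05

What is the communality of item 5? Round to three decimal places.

h² = (-0.20)² + 0.03² + 0.25² + 0.48² = 0.0400 + 0.0009 + 0.0625 + 0.2304 = 0.3338

0.334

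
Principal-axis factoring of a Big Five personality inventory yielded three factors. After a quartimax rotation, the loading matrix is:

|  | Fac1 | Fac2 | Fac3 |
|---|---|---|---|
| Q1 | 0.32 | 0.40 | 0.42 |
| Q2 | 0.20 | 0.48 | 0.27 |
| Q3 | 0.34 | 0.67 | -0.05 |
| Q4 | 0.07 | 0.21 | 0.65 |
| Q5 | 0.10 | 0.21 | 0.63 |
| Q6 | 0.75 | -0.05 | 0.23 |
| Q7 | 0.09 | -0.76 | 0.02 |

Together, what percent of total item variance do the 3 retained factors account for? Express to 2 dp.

49.65%

Communalities: 0.4388, 0.3433, 0.5670, 0.4715, 0.4510, 0.6179, 0.5861; Σh² = 3.4756.
Total variance with 7 standardized items is 7, so the solution explains 3.4756/7 = 0.4965 = 49.65%.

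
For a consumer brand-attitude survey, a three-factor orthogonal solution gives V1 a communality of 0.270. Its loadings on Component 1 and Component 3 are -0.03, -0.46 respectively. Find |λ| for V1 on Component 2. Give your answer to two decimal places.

Under orthogonal rotation h² = Σλ², so λ_Component 2² = h² − (0.2125) = 0.270 − 0.2125 = 0.0575.
|λ| = √0.0575 = 0.2398.

0.24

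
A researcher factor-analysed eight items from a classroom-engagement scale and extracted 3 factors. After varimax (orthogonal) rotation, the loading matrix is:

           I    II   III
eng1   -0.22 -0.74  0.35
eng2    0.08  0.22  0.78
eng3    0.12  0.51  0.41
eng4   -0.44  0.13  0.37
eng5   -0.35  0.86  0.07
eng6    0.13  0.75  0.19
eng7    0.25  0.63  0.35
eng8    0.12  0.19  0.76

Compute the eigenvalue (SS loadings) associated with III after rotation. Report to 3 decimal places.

SS loadings for III = 0.35² + 0.78² + 0.41² + 0.37² + 0.07² + 0.19² + 0.35² + 0.76² = 0.1225 + 0.6084 + 0.1681 + 0.1369 + 0.0049 + 0.0361 + 0.1225 + 0.5776 = 1.7770

1.777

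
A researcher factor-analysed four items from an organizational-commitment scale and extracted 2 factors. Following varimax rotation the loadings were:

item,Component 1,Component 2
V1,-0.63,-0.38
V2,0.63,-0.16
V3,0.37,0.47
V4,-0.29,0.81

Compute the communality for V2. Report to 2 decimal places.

0.42

h² = 0.63² + (-0.16)² = 0.3969 + 0.0256 = 0.4225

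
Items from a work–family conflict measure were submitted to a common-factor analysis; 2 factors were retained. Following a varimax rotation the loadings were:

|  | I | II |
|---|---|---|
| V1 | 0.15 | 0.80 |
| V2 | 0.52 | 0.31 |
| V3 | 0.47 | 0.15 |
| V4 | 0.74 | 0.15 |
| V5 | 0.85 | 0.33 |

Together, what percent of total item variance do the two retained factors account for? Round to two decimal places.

53.48%

Communalities: 0.6625, 0.3665, 0.2434, 0.5701, 0.8314; Σh² = 2.6739.
Total variance with 5 standardized items is 5, so the solution explains 2.6739/5 = 0.5348 = 53.48%.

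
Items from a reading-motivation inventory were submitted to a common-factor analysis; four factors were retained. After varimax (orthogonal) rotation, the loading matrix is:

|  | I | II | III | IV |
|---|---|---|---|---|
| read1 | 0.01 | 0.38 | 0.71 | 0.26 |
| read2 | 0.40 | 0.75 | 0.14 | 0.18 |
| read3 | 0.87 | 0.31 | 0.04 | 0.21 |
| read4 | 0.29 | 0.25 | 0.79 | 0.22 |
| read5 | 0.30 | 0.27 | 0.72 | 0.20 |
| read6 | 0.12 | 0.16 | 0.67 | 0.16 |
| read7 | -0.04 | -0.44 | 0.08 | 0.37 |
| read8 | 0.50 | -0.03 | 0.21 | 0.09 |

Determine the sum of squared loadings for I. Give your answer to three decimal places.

SS loadings for I = 0.01² + 0.40² + 0.87² + 0.29² + 0.30² + 0.12² + (-0.04)² + 0.50² = 0.0001 + 0.1600 + 0.7569 + 0.0841 + 0.0900 + 0.0144 + 0.0016 + 0.2500 = 1.3571

1.357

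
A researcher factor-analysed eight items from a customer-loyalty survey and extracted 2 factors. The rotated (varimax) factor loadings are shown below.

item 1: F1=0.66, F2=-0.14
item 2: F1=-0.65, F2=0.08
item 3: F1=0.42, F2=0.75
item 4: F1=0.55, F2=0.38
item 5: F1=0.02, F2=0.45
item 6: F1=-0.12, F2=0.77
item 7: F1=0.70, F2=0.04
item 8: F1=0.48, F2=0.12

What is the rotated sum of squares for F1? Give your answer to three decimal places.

2.072

SS loadings for F1 = 0.66² + (-0.65)² + 0.42² + 0.55² + 0.02² + (-0.12)² + 0.70² + 0.48² = 0.4356 + 0.4225 + 0.1764 + 0.3025 + 0.0004 + 0.0144 + 0.4900 + 0.2304 = 2.0722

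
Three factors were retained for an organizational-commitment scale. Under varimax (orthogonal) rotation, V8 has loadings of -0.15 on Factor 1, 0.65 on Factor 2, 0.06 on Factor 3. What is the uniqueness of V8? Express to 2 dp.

0.55

h² = (-0.15)² + 0.65² + 0.06² = 0.0225 + 0.4225 + 0.0036 = 0.4486
Uniqueness u² = 1 − h² = 1 − 0.4486 = 0.5514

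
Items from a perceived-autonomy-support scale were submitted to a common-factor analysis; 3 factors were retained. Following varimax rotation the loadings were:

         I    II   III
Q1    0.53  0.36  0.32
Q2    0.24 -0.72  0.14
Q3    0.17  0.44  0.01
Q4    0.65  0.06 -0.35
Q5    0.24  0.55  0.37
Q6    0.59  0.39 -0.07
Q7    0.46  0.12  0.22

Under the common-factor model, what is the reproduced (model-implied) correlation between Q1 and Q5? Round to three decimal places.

r̂ = Σ λ_i·λ_j across factors = (0.53)(0.24) + (0.36)(0.55) + (0.32)(0.37)
  = +0.1272 +0.1980 +0.1184 = 0.4436

0.444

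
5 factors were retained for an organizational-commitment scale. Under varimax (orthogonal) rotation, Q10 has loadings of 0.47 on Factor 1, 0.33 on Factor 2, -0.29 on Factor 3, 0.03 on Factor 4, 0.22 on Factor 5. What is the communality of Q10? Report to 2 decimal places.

0.46

h² = 0.47² + 0.33² + (-0.29)² + 0.03² + 0.22² = 0.2209 + 0.1089 + 0.0841 + 0.0009 + 0.0484 = 0.4632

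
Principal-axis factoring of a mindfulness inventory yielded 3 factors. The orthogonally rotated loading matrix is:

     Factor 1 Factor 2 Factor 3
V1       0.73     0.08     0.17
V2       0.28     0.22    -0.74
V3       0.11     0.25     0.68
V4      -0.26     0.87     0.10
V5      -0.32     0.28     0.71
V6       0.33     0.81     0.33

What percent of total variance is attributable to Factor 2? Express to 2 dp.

SS loadings for Factor 2 = 0.08² + 0.22² + 0.25² + 0.87² + 0.28² + 0.81² = 1.6087
With 6 standardized items, total variance = 6. Proportion = 1.6087/6 = 0.2681 → 26.81%.

26.81%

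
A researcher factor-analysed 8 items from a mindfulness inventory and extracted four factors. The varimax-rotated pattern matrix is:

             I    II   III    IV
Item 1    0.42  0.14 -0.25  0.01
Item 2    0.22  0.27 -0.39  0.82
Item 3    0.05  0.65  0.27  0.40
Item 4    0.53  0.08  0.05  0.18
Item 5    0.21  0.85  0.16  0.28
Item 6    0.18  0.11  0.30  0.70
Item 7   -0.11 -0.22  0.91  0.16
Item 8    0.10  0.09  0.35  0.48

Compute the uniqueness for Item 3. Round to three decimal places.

0.342

h² = 0.05² + 0.65² + 0.27² + 0.40² = 0.0025 + 0.4225 + 0.0729 + 0.1600 = 0.6579
Uniqueness u² = 1 − h² = 1 − 0.6579 = 0.3421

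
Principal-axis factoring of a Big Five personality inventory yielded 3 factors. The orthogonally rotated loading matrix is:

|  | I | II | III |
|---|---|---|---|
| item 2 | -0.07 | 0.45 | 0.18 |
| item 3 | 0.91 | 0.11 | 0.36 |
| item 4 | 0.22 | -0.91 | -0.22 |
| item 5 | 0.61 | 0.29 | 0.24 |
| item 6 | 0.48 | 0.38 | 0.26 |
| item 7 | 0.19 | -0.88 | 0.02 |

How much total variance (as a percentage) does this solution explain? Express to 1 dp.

65.0%

Communalities: 0.2398, 0.9698, 0.9249, 0.5138, 0.4424, 0.8109; Σh² = 3.9016.
Total variance with 6 standardized items is 6, so the solution explains 3.9016/6 = 0.6503 = 65.03%.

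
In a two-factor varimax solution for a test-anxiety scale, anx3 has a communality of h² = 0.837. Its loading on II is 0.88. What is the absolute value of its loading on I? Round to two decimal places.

0.25

Under orthogonal rotation h² = Σλ², so λ_I² = h² − (0.7744) = 0.837 − 0.7744 = 0.0626.
|λ| = √0.0626 = 0.2502.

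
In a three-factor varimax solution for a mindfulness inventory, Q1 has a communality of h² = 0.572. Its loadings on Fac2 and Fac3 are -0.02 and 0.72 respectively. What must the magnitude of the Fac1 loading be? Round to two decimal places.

0.23

Under orthogonal rotation h² = Σλ², so λ_Fac1² = h² − (0.5188) = 0.572 − 0.5188 = 0.0532.
|λ| = √0.0532 = 0.2307.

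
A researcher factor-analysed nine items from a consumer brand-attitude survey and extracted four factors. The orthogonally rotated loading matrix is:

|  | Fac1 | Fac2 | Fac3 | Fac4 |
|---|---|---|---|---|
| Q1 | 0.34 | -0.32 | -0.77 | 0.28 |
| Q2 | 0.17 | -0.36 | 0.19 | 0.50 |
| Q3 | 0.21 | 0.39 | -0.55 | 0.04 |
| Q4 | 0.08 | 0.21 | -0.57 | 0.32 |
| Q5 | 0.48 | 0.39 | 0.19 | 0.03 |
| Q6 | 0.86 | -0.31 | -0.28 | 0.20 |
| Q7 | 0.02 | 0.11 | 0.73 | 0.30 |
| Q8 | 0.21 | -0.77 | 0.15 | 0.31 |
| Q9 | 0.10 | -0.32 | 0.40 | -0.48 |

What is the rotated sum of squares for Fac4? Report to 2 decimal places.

0.89

SS loadings for Fac4 = 0.28² + 0.50² + 0.04² + 0.32² + 0.03² + 0.20² + 0.30² + 0.31² + (-0.48)² = 0.0784 + 0.2500 + 0.0016 + 0.1024 + 0.0009 + 0.0400 + 0.0900 + 0.0961 + 0.2304 = 0.8898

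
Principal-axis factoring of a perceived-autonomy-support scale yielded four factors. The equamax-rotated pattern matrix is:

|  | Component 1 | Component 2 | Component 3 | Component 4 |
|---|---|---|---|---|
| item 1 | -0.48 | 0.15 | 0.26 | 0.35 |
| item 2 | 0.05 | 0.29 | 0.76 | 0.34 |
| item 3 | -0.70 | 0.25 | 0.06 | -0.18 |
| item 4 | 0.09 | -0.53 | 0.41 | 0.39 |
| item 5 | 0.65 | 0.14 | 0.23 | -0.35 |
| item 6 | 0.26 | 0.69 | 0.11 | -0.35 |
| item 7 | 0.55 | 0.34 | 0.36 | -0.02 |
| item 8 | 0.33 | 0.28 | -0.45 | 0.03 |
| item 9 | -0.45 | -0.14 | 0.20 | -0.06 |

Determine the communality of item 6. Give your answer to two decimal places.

h² = 0.26² + 0.69² + 0.11² + (-0.35)² = 0.0676 + 0.4761 + 0.0121 + 0.1225 = 0.6783

0.68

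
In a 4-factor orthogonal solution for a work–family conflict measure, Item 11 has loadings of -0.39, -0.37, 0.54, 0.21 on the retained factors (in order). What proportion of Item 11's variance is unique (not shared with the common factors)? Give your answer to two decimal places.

h² = (-0.39)² + (-0.37)² + 0.54² + 0.21² = 0.1521 + 0.1369 + 0.2916 + 0.0441 = 0.6247
Uniqueness u² = 1 − h² = 1 − 0.6247 = 0.3753

0.38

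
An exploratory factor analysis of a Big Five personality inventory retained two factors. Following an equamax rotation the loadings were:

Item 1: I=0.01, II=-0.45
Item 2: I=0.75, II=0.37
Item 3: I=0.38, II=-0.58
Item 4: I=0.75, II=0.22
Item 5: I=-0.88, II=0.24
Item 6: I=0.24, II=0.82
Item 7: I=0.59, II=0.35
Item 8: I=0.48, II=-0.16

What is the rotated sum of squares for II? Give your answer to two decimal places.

SS loadings for II = (-0.45)² + 0.37² + (-0.58)² + 0.22² + 0.24² + 0.82² + 0.35² + (-0.16)² = 0.2025 + 0.1369 + 0.3364 + 0.0484 + 0.0576 + 0.6724 + 0.1225 + 0.0256 = 1.6023

1.60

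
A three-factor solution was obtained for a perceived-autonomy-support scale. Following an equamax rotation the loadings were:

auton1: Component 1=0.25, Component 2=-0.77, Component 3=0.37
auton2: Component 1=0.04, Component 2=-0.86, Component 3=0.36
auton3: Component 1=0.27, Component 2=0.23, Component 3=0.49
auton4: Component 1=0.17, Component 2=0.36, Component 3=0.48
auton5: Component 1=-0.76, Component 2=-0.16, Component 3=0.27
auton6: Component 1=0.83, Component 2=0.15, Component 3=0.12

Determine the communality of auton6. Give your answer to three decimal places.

h² = 0.83² + 0.15² + 0.12² = 0.6889 + 0.0225 + 0.0144 = 0.7258

0.726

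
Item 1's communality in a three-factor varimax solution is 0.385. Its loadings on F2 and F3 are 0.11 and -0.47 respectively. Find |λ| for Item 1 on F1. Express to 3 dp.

Under orthogonal rotation h² = Σλ², so λ_F1² = h² − (0.2330) = 0.385 − 0.2330 = 0.1520.
|λ| = √0.1520 = 0.3899.

0.390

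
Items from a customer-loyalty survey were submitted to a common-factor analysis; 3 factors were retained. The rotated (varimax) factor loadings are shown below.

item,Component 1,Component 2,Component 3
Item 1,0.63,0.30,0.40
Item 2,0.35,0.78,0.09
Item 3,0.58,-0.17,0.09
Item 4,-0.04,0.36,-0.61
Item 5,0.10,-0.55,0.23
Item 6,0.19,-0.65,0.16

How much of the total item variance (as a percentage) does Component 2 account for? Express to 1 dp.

26.4%

SS loadings for Component 2 = 0.30² + 0.78² + (-0.17)² + 0.36² + (-0.55)² + (-0.65)² = 1.5819
With 6 standardized items, total variance = 6. Proportion = 1.5819/6 = 0.2636 → 26.36%.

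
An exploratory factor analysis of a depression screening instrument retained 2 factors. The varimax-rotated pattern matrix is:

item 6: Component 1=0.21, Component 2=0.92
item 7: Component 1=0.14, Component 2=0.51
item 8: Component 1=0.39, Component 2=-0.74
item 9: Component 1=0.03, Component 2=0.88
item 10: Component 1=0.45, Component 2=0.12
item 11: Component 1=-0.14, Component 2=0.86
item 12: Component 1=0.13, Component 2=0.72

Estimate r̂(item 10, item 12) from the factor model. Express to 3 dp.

r̂ = Σ λ_i·λ_j across factors = (0.45)(0.13) + (0.12)(0.72)
  = +0.0585 +0.0864 = 0.1449

0.145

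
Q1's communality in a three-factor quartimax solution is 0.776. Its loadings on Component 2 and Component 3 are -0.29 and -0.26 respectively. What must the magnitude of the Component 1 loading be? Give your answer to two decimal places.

Under orthogonal rotation h² = Σλ², so λ_Component 1² = h² − (0.1517) = 0.776 − 0.1517 = 0.6243.
|λ| = √0.6243 = 0.7901.

0.79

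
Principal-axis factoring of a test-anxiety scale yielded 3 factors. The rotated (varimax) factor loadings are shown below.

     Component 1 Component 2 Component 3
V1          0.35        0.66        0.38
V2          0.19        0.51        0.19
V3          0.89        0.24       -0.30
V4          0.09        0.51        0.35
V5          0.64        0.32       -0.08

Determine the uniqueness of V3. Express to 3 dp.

h² = 0.89² + 0.24² + (-0.30)² = 0.7921 + 0.0576 + 0.0900 = 0.9397
Uniqueness u² = 1 − h² = 1 − 0.9397 = 0.0603

0.060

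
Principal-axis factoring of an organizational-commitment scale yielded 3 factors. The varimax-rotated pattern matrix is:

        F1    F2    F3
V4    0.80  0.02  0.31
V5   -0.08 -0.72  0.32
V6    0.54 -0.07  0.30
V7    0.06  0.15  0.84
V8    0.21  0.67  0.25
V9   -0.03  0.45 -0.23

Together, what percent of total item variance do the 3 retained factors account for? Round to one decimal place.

54.9%

SS loadings by factor: 0.9866, 1.1976, 1.1095; total = 3.2937.
Total variance with 6 standardized items is 6, so the solution explains 3.2937/6 = 0.5490 = 54.90%.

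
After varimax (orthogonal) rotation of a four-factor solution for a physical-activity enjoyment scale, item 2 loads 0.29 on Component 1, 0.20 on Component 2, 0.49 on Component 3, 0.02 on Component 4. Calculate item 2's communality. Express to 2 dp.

h² = 0.29² + 0.20² + 0.49² + 0.02² = 0.0841 + 0.0400 + 0.2401 + 0.0004 = 0.3646

0.36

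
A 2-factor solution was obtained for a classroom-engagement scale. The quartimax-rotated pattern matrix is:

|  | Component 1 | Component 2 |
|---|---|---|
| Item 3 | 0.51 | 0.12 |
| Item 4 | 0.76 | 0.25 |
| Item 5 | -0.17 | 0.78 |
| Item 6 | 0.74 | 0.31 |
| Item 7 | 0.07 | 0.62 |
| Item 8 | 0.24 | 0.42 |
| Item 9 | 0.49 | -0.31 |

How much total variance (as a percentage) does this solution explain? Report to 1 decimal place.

Communalities: 0.2745, 0.6401, 0.6373, 0.6437, 0.3893, 0.2340, 0.3362; Σh² = 3.1551.
Total variance with 7 standardized items is 7, so the solution explains 3.1551/7 = 0.4507 = 45.07%.

45.1%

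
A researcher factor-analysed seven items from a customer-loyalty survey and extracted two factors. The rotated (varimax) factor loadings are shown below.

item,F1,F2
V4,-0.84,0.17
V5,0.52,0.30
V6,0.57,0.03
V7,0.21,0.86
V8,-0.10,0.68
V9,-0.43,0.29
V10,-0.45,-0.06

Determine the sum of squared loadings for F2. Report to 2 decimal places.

SS loadings for F2 = 0.17² + 0.30² + 0.03² + 0.86² + 0.68² + 0.29² + (-0.06)² = 0.0289 + 0.0900 + 0.0009 + 0.7396 + 0.4624 + 0.0841 + 0.0036 = 1.4095

1.41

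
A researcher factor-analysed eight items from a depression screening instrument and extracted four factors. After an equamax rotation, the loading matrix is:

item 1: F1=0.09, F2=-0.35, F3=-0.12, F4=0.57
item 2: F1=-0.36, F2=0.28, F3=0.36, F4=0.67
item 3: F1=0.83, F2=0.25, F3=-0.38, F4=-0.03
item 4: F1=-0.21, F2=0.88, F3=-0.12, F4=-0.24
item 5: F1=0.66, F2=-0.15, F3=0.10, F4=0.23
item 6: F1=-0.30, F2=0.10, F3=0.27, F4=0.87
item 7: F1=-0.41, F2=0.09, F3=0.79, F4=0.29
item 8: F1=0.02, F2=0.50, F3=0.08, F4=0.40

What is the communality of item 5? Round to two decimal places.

h² = 0.66² + (-0.15)² + 0.10² + 0.23² = 0.4356 + 0.0225 + 0.0100 + 0.0529 = 0.5210

0.52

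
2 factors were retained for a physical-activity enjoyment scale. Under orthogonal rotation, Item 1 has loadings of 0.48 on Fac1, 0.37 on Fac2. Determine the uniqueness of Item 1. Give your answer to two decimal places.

h² = 0.48² + 0.37² = 0.2304 + 0.1369 = 0.3673
Uniqueness u² = 1 − h² = 1 − 0.3673 = 0.6327

0.63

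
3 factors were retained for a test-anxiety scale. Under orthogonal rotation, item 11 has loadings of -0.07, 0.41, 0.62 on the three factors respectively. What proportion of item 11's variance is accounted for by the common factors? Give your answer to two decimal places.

0.56

h² = (-0.07)² + 0.41² + 0.62² = 0.0049 + 0.1681 + 0.3844 = 0.5574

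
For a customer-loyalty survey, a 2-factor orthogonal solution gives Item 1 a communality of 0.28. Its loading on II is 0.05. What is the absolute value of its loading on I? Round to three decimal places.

0.527

Under orthogonal rotation h² = Σλ², so λ_I² = h² − (0.0025) = 0.28 − 0.0025 = 0.2775.
|λ| = √0.2775 = 0.5268.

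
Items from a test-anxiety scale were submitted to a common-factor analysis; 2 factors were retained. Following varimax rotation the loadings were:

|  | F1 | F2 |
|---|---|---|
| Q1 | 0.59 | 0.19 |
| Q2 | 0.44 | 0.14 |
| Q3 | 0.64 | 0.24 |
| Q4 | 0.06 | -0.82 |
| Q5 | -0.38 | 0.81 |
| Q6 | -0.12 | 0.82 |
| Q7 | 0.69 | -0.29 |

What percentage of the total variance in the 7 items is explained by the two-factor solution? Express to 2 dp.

54.12%

Communalities: 0.3842, 0.2132, 0.4672, 0.6760, 0.8005, 0.6868, 0.5602; Σh² = 3.7881.
Total variance with 7 standardized items is 7, so the solution explains 3.7881/7 = 0.5412 = 54.12%.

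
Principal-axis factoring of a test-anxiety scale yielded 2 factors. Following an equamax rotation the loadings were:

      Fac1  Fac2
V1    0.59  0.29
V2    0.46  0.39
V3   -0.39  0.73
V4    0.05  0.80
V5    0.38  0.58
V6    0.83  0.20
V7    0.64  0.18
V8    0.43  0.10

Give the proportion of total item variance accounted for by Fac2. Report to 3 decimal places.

0.228

SS loadings for Fac2 = 0.29² + 0.39² + 0.73² + 0.80² + 0.58² + 0.20² + 0.18² + 0.10² = 1.8279
Proportion of variance = 1.8279 / 8 = 0.2285.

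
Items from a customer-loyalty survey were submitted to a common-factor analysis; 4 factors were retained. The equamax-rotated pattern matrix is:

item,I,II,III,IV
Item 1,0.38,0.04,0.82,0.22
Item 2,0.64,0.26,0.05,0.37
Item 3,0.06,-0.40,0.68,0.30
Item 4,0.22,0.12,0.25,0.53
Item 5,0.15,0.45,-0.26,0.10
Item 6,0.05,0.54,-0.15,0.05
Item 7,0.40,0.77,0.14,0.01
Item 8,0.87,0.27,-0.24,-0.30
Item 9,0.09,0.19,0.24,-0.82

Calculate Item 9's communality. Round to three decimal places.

0.774

h² = 0.09² + 0.19² + 0.24² + (-0.82)² = 0.0081 + 0.0361 + 0.0576 + 0.6724 = 0.7742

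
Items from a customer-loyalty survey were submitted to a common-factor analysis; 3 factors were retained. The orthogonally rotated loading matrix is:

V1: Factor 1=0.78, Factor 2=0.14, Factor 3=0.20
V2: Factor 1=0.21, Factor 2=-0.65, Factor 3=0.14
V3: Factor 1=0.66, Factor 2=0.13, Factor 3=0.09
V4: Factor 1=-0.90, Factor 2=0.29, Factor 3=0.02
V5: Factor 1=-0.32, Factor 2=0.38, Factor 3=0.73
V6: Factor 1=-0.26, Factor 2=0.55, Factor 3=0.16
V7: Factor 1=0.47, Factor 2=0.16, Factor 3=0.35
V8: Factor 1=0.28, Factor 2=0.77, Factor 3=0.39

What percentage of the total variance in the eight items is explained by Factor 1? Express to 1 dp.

SS loadings for Factor 1 = 0.78² + 0.21² + 0.66² + (-0.90)² + (-0.32)² + (-0.26)² + 0.47² + 0.28² = 2.3674
With 8 standardized items, total variance = 8. Proportion = 2.3674/8 = 0.2959 → 29.59%.

29.6%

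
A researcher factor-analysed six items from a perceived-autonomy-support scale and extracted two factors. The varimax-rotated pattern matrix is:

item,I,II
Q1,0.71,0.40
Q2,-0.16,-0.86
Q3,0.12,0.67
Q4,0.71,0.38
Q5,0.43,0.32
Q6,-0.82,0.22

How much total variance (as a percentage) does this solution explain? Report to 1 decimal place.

59.2%

Communalities: 0.6641, 0.7652, 0.4633, 0.6485, 0.2873, 0.7208; Σh² = 3.5492.
Total variance with 6 standardized items is 6, so the solution explains 3.5492/6 = 0.5915 = 59.15%.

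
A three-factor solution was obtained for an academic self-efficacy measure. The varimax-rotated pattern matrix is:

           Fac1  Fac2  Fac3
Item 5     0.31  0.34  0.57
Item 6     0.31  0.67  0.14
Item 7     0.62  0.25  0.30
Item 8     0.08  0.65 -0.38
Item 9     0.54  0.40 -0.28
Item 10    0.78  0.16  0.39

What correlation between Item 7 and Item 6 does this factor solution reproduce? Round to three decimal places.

0.402

r̂ = Σ λ_i·λ_j across factors = (0.62)(0.31) + (0.25)(0.67) + (0.30)(0.14)
  = +0.1922 +0.1675 +0.0420 = 0.4017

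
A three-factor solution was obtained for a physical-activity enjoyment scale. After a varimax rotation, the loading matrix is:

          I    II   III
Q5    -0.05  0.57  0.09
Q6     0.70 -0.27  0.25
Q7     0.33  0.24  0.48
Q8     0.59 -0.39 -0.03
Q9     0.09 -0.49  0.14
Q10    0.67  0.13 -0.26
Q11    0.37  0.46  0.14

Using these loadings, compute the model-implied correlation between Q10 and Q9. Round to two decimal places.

r̂ = Σ λ_i·λ_j across factors = (0.67)(0.09) + (0.13)(-0.49) + (-0.26)(0.14)
  = +0.0603 -0.0637 -0.0364 = -0.0398

-0.04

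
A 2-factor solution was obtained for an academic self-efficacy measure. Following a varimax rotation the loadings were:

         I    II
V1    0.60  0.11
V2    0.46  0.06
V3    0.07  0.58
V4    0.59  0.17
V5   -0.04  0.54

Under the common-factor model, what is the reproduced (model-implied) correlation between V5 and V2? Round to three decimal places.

0.014

r̂ = Σ λ_i·λ_j across factors = (-0.04)(0.46) + (0.54)(0.06)
  = -0.0184 +0.0324 = 0.0140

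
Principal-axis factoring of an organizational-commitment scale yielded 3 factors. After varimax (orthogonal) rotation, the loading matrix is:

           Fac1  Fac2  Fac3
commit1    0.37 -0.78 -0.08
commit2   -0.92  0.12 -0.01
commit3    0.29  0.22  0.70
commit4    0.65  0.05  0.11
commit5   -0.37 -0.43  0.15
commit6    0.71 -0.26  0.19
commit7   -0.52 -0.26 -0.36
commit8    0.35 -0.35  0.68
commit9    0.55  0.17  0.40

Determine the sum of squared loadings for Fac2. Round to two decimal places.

SS loadings for Fac2 = (-0.78)² + 0.12² + 0.22² + 0.05² + (-0.43)² + (-0.26)² + (-0.26)² + (-0.35)² + 0.17² = 0.6084 + 0.0144 + 0.0484 + 0.0025 + 0.1849 + 0.0676 + 0.0676 + 0.1225 + 0.0289 = 1.1452

1.15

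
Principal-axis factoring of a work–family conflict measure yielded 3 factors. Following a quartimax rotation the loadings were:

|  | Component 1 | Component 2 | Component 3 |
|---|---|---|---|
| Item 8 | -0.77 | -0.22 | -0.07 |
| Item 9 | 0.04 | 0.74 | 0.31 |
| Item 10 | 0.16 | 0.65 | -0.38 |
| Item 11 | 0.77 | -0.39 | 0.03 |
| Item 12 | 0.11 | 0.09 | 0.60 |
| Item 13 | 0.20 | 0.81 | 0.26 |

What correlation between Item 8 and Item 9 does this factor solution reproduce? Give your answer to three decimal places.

r̂ = Σ λ_i·λ_j across factors = (-0.77)(0.04) + (-0.22)(0.74) + (-0.07)(0.31)
  = -0.0308 -0.1628 -0.0217 = -0.2153

-0.215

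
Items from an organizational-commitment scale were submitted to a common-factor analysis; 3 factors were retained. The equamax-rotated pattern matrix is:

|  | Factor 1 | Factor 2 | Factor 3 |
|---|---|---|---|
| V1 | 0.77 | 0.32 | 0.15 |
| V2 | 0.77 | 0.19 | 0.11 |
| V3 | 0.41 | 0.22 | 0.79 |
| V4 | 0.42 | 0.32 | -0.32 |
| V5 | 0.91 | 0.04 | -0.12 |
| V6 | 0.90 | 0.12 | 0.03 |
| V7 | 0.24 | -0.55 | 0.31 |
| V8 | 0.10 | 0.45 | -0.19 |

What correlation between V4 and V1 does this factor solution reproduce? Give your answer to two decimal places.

0.38

r̂ = Σ λ_i·λ_j across factors = (0.42)(0.77) + (0.32)(0.32) + (-0.32)(0.15)
  = +0.3234 +0.1024 -0.0480 = 0.3778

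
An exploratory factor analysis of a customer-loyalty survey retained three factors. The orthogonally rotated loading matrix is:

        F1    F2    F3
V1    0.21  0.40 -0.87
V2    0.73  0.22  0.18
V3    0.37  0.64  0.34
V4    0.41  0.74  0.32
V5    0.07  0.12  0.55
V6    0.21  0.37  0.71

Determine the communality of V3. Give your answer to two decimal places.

h² = 0.37² + 0.64² + 0.34² = 0.1369 + 0.4096 + 0.1156 = 0.6621

0.66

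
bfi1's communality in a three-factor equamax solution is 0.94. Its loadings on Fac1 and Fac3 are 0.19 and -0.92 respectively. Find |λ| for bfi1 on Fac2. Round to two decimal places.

0.24

Under orthogonal rotation h² = Σλ², so λ_Fac2² = h² − (0.8825) = 0.94 − 0.8825 = 0.0575.
|λ| = √0.0575 = 0.2398.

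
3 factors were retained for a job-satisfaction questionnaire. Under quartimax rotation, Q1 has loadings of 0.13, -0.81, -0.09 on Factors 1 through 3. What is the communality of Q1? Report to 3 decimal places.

0.681

h² = 0.13² + (-0.81)² + (-0.09)² = 0.0169 + 0.6561 + 0.0081 = 0.6811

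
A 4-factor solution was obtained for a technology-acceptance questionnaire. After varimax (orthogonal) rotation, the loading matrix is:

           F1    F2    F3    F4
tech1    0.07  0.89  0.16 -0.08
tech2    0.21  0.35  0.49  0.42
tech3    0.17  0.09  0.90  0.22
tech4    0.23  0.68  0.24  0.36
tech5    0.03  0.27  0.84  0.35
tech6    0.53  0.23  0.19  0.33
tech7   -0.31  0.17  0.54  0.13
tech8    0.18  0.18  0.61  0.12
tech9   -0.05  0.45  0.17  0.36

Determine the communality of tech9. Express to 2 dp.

0.36

h² = (-0.05)² + 0.45² + 0.17² + 0.36² = 0.0025 + 0.2025 + 0.0289 + 0.1296 = 0.3635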